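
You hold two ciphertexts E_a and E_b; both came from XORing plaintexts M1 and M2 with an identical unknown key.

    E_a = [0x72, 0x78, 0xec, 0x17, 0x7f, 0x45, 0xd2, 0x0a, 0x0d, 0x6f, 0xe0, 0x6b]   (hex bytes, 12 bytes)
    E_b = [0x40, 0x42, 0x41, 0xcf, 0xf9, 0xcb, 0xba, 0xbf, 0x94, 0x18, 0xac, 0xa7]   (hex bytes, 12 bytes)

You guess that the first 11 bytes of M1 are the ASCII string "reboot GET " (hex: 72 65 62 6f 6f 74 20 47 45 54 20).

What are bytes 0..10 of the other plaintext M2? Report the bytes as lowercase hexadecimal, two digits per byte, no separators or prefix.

405fcfb7e9fa48f2dc236c

First, E_a ⊕ E_b = (M1 ⊕ K) ⊕ (M2 ⊕ K) = M1 ⊕ M2, so the key drops out. Then M2 = (M1 ⊕ M2) ⊕ M1 over the first 11 bytes.
byte 0: (72 ⊕ 40) ⊕ 72 = 32 ⊕ 72 = 40
byte 1: (78 ⊕ 42) ⊕ 65 = 3a ⊕ 65 = 5f
byte 2: (ec ⊕ 41) ⊕ 62 = ad ⊕ 62 = cf
byte 3: (17 ⊕ cf) ⊕ 6f = d8 ⊕ 6f = b7
byte 4: (7f ⊕ f9) ⊕ 6f = 86 ⊕ 6f = e9
byte 5: (45 ⊕ cb) ⊕ 74 = 8e ⊕ 74 = fa
byte 6: (d2 ⊕ ba) ⊕ 20 = 68 ⊕ 20 = 48
byte 7: (0a ⊕ bf) ⊕ 47 = b5 ⊕ 47 = f2
byte 8: (0d ⊕ 94) ⊕ 45 = 99 ⊕ 45 = dc
byte 9: (6f ⊕ 18) ⊕ 54 = 77 ⊕ 54 = 23
byte 10: (e0 ⊕ ac) ⊕ 20 = 4c ⊕ 20 = 6c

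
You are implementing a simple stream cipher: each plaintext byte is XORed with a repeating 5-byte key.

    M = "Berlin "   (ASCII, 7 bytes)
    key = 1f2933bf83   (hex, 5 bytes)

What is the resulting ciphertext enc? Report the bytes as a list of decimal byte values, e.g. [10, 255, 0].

[93, 76, 65, 211, 234, 113, 9]

The 5-byte key repeats, so the effective keystream is 1f 29 33 bf 83 1f 29.
byte 0: 01000010 XOR 00011111 = 01011101
byte 1: 01100101 XOR 00101001 = 01001100
byte 2: 01110010 XOR 00110011 = 01000001
byte 3: 01101100 XOR 10111111 = 11010011
byte 4: 01101001 XOR 10000011 = 11101010
byte 5: 01101110 XOR 00011111 = 01110001
byte 6: 00100000 XOR 00101001 = 00001001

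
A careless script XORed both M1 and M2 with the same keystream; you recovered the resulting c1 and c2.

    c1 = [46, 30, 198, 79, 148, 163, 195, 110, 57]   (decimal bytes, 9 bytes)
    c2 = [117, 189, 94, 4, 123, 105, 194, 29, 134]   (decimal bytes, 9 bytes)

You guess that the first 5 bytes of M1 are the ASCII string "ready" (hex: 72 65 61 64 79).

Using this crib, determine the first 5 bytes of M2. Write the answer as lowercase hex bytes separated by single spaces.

29 c6 f9 2f 96

First, c1 ⊕ c2 = (M1 ⊕ K) ⊕ (M2 ⊕ K) = M1 ⊕ M2, so the key drops out. Then M2 = (M1 ⊕ M2) ⊕ M1 over the first 5 bytes.
byte 0: (2e ⊕ 75) ⊕ 72 = 5b ⊕ 72 = 29
byte 1: (1e ⊕ bd) ⊕ 65 = a3 ⊕ 65 = c6
byte 2: (c6 ⊕ 5e) ⊕ 61 = 98 ⊕ 61 = f9
byte 3: (4f ⊕ 04) ⊕ 64 = 4b ⊕ 64 = 2f
byte 4: (94 ⊕ 7b) ⊕ 79 = ef ⊕ 79 = 96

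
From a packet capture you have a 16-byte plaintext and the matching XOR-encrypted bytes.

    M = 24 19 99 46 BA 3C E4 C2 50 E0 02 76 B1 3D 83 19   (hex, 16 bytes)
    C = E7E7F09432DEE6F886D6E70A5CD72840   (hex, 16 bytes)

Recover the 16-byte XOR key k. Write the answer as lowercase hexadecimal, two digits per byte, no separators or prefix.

c3fe69d288e2023ad636e57cedeaab59

Since C = M ⊕ k, XORing both sides with M gives k = M ⊕ C.
byte 0: 24 ⊕ e7 = c3
byte 1: 19 ⊕ e7 = fe
byte 2: 99 ⊕ f0 = 69
byte 3: 46 ⊕ 94 = d2
byte 4: ba ⊕ 32 = 88
byte 5: 3c ⊕ de = e2
byte 6: e4 ⊕ e6 = 02
byte 7: c2 ⊕ f8 = 3a
byte 8: 50 ⊕ 86 = d6
byte 9: e0 ⊕ d6 = 36
byte 10: 02 ⊕ e7 = e5
byte 11: 76 ⊕ 0a = 7c
byte 12: b1 ⊕ 5c = ed
byte 13: 3d ⊕ d7 = ea
byte 14: 83 ⊕ 28 = ab
byte 15: 19 ⊕ 40 = 59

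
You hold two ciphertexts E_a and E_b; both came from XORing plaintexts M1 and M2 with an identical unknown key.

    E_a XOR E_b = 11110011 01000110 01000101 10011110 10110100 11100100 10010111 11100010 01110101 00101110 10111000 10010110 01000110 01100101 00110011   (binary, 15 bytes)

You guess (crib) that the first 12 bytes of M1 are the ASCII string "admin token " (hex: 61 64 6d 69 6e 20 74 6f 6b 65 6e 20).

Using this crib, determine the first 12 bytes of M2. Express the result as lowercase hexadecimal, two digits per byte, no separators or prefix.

Since E_a ⊕ E_b = M1 ⊕ M2, XORing with the guessed M1 bytes yields the corresponding M2 bytes: M2 = (E_a ⊕ E_b) ⊕ M1.
11110011 ⊕ 01100001 = 10010010
01000110 ⊕ 01100100 = 00100010
01000101 ⊕ 01101101 = 00101000
10011110 ⊕ 01101001 = 11110111
10110100 ⊕ 01101110 = 11011010
11100100 ⊕ 00100000 = 11000100
10010111 ⊕ 01110100 = 11100011
11100010 ⊕ 01101111 = 10001101
01110101 ⊕ 01101011 = 00011110
00101110 ⊕ 01100101 = 01001011
10111000 ⊕ 01101110 = 11010110
10010110 ⊕ 00100000 = 10110110

922228f7dac4e38d1e4bd6b6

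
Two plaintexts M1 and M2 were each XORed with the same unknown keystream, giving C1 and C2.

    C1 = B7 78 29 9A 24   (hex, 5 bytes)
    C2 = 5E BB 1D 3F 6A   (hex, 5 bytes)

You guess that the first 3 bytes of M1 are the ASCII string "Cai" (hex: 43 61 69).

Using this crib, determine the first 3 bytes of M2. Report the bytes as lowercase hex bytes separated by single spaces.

aa a2 5d

First, C1 ⊕ C2 = (M1 ⊕ K) ⊕ (M2 ⊕ K) = M1 ⊕ M2, so the key drops out. Then M2 = (M1 ⊕ M2) ⊕ M1 over the first 3 bytes.
byte 0: (b7 xor 5e) xor 43 = e9 xor 43 = aa
byte 1: (78 xor bb) xor 61 = c3 xor 61 = a2
byte 2: (29 xor 1d) xor 69 = 34 xor 69 = 5d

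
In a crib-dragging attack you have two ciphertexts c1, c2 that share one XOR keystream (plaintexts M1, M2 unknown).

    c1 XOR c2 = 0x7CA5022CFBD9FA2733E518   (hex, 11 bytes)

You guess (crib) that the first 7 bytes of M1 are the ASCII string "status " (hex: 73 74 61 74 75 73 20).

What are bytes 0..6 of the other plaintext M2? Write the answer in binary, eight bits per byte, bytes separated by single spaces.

Since c1 ⊕ c2 = M1 ⊕ M2, XORing with the guessed M1 bytes yields the corresponding M2 bytes: M2 = (c1 ⊕ c2) ⊕ M1.
01111100 xor 01110011 = 00001111
10100101 xor 01110100 = 11010001
00000010 xor 01100001 = 01100011
00101100 xor 01110100 = 01011000
11111011 xor 01110101 = 10001110
11011001 xor 01110011 = 10101010
11111010 xor 00100000 = 11011010

00001111 11010001 01100011 01011000 10001110 10101010 11011010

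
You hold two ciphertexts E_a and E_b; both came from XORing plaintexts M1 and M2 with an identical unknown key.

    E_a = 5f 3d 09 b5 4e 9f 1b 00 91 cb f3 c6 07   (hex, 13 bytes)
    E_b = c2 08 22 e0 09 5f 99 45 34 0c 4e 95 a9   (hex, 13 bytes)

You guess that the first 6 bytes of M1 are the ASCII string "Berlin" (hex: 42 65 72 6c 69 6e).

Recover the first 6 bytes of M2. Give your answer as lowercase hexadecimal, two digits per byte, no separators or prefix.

df5059392eae

First, E_a ⊕ E_b = (M1 ⊕ K) ⊕ (M2 ⊕ K) = M1 ⊕ M2, so the key drops out. Then M2 = (M1 ⊕ M2) ⊕ M1 over the first 6 bytes.
byte 0: (5f ^ c2) ^ 42 = 9d ^ 42 = df
byte 1: (3d ^ 08) ^ 65 = 35 ^ 65 = 50
byte 2: (09 ^ 22) ^ 72 = 2b ^ 72 = 59
byte 3: (b5 ^ e0) ^ 6c = 55 ^ 6c = 39
byte 4: (4e ^ 09) ^ 69 = 47 ^ 69 = 2e
byte 5: (9f ^ 5f) ^ 6e = c0 ^ 6e = ae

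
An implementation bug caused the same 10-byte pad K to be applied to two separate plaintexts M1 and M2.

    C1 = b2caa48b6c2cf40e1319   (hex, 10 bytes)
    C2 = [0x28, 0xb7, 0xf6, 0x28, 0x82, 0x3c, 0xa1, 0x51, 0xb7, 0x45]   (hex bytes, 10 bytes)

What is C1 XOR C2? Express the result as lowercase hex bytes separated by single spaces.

C1 ⊕ C2 = (M1 ⊕ K) ⊕ (M2 ⊕ K) = M1 ⊕ M2 — the shared key cancels under XOR.
b2 ^ 28 = 9a
ca ^ b7 = 7d
a4 ^ f6 = 52
8b ^ 28 = a3
6c ^ 82 = ee
2c ^ 3c = 10
f4 ^ a1 = 55
0e ^ 51 = 5f
13 ^ b7 = a4
19 ^ 45 = 5c

9a 7d 52 a3 ee 10 55 5f a4 5c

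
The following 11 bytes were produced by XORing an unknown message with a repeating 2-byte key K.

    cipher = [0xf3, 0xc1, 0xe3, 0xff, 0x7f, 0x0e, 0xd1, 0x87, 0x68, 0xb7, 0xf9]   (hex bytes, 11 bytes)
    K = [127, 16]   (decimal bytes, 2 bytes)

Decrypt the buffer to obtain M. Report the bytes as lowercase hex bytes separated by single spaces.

8c d1 9c ef 00 1e ae 97 17 a7 86

The 2-byte key repeats, so the effective keystream is 7f 10 7f 10 7f 10 7f 10 7f 10 7f.
byte 0: f3 XOR 7f = 8c
byte 1: c1 XOR 10 = d1
byte 2: e3 XOR 7f = 9c
byte 3: ff XOR 10 = ef
byte 4: 7f XOR 7f = 00
byte 5: 0e XOR 10 = 1e
byte 6: d1 XOR 7f = ae
byte 7: 87 XOR 10 = 97
byte 8: 68 XOR 7f = 17
byte 9: b7 XOR 10 = a7
byte 10: f9 XOR 7f = 86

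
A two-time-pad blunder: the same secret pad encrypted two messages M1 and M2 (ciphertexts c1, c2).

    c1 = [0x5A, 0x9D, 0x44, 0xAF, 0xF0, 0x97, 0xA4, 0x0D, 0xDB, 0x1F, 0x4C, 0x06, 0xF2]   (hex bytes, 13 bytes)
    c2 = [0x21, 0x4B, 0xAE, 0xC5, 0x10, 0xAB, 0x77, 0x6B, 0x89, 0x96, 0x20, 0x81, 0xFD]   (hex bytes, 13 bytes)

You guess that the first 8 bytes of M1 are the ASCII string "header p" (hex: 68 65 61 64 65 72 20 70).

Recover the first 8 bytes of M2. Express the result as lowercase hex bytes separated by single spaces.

First, c1 ⊕ c2 = (M1 ⊕ K) ⊕ (M2 ⊕ K) = M1 ⊕ M2, so the key drops out. Then M2 = (M1 ⊕ M2) ⊕ M1 over the first 8 bytes.
byte 0: (5a xor 21) xor 68 = 7b xor 68 = 13
byte 1: (9d xor 4b) xor 65 = d6 xor 65 = b3
byte 2: (44 xor ae) xor 61 = ea xor 61 = 8b
byte 3: (af xor c5) xor 64 = 6a xor 64 = 0e
byte 4: (f0 xor 10) xor 65 = e0 xor 65 = 85
byte 5: (97 xor ab) xor 72 = 3c xor 72 = 4e
byte 6: (a4 xor 77) xor 20 = d3 xor 20 = f3
byte 7: (0d xor 6b) xor 70 = 66 xor 70 = 16

13 b3 8b 0e 85 4e f3 16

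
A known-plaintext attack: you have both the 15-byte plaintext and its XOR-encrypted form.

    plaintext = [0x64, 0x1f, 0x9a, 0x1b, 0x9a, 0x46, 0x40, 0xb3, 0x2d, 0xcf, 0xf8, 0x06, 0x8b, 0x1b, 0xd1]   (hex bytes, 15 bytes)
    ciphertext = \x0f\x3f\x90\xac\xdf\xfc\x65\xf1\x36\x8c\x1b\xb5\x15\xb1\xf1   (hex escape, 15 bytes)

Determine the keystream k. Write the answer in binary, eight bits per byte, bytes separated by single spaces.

01101011 00100000 00001010 10110111 01000101 10111010 00100101 01000010 00011011 01000011 11100011 10110011 10011110 10101010 00100000

Since ciphertext = plaintext ⊕ k, XORing both sides with plaintext gives k = plaintext ⊕ ciphertext.
byte 0: 64 xor 0f = 6b
byte 1: 1f xor 3f = 20
byte 2: 9a xor 90 = 0a
byte 3: 1b xor ac = b7
byte 4: 9a xor df = 45
byte 5: 46 xor fc = ba
byte 6: 40 xor 65 = 25
byte 7: b3 xor f1 = 42
byte 8: 2d xor 36 = 1b
byte 9: cf xor 8c = 43
byte 10: f8 xor 1b = e3
byte 11: 06 xor b5 = b3
byte 12: 8b xor 15 = 9e
byte 13: 1b xor b1 = aa
byte 14: d1 xor f1 = 20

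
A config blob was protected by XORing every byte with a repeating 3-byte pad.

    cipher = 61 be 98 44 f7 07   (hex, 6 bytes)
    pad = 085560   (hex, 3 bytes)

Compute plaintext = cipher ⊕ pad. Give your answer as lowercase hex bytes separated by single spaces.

The 3-byte key repeats, so the effective keystream is 08 55 60 08 55 60.
byte 0: 61 xor 08 = 69
byte 1: be xor 55 = eb
byte 2: 98 xor 60 = f8
byte 3: 44 xor 08 = 4c
byte 4: f7 xor 55 = a2
byte 5: 07 xor 60 = 67

69 eb f8 4c a2 67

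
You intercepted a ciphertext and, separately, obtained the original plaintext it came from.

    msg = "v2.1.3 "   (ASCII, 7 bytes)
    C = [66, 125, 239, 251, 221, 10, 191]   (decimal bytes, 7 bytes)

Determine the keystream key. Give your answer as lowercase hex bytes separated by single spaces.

34 4f c1 ca f3 39 9f

Since C = msg ⊕ key, XORing both sides with msg gives key = msg ⊕ C.
byte 0: 76 xor 42 = 34
byte 1: 32 xor 7d = 4f
byte 2: 2e xor ef = c1
byte 3: 31 xor fb = ca
byte 4: 2e xor dd = f3
byte 5: 33 xor 0a = 39
byte 6: 20 xor bf = 9f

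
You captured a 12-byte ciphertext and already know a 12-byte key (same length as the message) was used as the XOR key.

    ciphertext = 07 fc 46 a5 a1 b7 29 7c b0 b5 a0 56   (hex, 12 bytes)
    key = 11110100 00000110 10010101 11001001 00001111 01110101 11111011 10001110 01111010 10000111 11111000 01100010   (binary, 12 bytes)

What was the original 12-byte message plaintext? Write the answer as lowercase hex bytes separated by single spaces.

f3 fa d3 6c ae c2 d2 f2 ca 32 58 34

XOR is its own inverse, so applying the key byte-wise gives the result directly.
  7 xor 244 = 243
252 xor   6 = 250
 70 xor 149 = 211
165 xor 201 = 108
161 xor  15 = 174
183 xor 117 = 194
 41 xor 251 = 210
124 xor 142 = 242
176 xor 122 = 202
181 xor 135 =  50
160 xor 248 =  88
 86 xor  98 =  52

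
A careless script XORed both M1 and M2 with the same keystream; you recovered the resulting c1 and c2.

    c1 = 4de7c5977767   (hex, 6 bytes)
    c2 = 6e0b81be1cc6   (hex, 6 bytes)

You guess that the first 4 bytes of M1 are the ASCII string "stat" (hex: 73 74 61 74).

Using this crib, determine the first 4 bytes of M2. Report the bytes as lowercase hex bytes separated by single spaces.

First, c1 ⊕ c2 = (M1 ⊕ K) ⊕ (M2 ⊕ K) = M1 ⊕ M2, so the key drops out. Then M2 = (M1 ⊕ M2) ⊕ M1 over the first 4 bytes.
byte 0: (4d XOR 6e) XOR 73 = 23 XOR 73 = 50
byte 1: (e7 XOR 0b) XOR 74 = ec XOR 74 = 98
byte 2: (c5 XOR 81) XOR 61 = 44 XOR 61 = 25
byte 3: (97 XOR be) XOR 74 = 29 XOR 74 = 5d

50 98 25 5d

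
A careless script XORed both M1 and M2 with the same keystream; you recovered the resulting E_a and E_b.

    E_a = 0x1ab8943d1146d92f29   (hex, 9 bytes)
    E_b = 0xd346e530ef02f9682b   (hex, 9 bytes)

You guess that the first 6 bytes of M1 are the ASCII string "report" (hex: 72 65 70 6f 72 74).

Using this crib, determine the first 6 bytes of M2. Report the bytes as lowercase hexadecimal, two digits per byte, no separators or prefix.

bb9b01628c30

First, E_a ⊕ E_b = (M1 ⊕ K) ⊕ (M2 ⊕ K) = M1 ⊕ M2, so the key drops out. Then M2 = (M1 ⊕ M2) ⊕ M1 over the first 6 bytes.
byte 0: (1a ^ d3) ^ 72 = c9 ^ 72 = bb
byte 1: (b8 ^ 46) ^ 65 = fe ^ 65 = 9b
byte 2: (94 ^ e5) ^ 70 = 71 ^ 70 = 01
byte 3: (3d ^ 30) ^ 6f = 0d ^ 6f = 62
byte 4: (11 ^ ef) ^ 72 = fe ^ 72 = 8c
byte 5: (46 ^ 02) ^ 74 = 44 ^ 74 = 30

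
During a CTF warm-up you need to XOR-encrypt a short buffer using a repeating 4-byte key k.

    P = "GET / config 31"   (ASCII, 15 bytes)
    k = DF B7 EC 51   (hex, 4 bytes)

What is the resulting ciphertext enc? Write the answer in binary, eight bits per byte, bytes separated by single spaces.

10011000 11110010 10111000 01110001 11110000 10010111 10001111 00111110 10110001 11010001 10000101 00110110 11111111 10000100 11011101

The 4-byte key repeats, so the effective keystream is df b7 ec 51 df b7 ec 51 df b7 ec 51 df b7 ec.
byte 0: 47 XOR df = 98
byte 1: 45 XOR b7 = f2
byte 2: 54 XOR ec = b8
byte 3: 20 XOR 51 = 71
byte 4: 2f XOR df = f0
byte 5: 20 XOR b7 = 97
byte 6: 63 XOR ec = 8f
byte 7: 6f XOR 51 = 3e
byte 8: 6e XOR df = b1
byte 9: 66 XOR b7 = d1
byte 10: 69 XOR ec = 85
byte 11: 67 XOR 51 = 36
byte 12: 20 XOR df = ff
byte 13: 33 XOR b7 = 84
byte 14: 31 XOR ec = dd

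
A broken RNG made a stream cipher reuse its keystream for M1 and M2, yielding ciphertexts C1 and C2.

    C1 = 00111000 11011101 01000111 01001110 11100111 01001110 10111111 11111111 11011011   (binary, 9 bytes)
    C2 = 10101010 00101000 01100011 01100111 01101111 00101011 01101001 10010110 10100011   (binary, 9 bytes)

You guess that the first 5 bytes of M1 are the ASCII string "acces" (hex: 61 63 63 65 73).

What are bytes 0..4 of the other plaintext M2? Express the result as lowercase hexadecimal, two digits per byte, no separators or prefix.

First, C1 ⊕ C2 = (M1 ⊕ K) ⊕ (M2 ⊕ K) = M1 ⊕ M2, so the key drops out. Then M2 = (M1 ⊕ M2) ⊕ M1 over the first 5 bytes.
byte 0: (38 ^ aa) ^ 61 = 92 ^ 61 = f3
byte 1: (dd ^ 28) ^ 63 = f5 ^ 63 = 96
byte 2: (47 ^ 63) ^ 63 = 24 ^ 63 = 47
byte 3: (4e ^ 67) ^ 65 = 29 ^ 65 = 4c
byte 4: (e7 ^ 6f) ^ 73 = 88 ^ 73 = fb

f396474cfb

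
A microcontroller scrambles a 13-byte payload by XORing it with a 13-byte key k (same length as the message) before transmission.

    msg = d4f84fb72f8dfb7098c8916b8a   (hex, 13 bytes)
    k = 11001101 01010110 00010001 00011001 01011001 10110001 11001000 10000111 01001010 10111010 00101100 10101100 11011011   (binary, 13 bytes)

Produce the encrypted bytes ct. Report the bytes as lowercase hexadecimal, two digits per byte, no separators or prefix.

XOR is its own inverse, so applying the key byte-wise gives the result directly.
byte 0: 212 XOR 205 =  25
byte 1: 248 XOR  86 = 174
byte 2:  79 XOR  17 =  94
byte 3: 183 XOR  25 = 174
byte 4:  47 XOR  89 = 118
byte 5: 141 XOR 177 =  60
byte 6: 251 XOR 200 =  51
byte 7: 112 XOR 135 = 247
byte 8: 152 XOR  74 = 210
byte 9: 200 XOR 186 = 114
byte 10: 145 XOR  44 = 189
byte 11: 107 XOR 172 = 199
byte 12: 138 XOR 219 =  81

19ae5eae763c33f7d272bdc751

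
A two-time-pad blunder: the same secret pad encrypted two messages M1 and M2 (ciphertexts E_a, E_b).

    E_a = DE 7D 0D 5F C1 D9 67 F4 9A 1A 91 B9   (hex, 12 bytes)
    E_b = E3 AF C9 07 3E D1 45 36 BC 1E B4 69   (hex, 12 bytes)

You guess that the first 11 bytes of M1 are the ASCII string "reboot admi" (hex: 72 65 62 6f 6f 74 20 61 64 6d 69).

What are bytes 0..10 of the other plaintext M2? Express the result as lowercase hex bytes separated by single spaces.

First, E_a ⊕ E_b = (M1 ⊕ K) ⊕ (M2 ⊕ K) = M1 ⊕ M2, so the key drops out. Then M2 = (M1 ⊕ M2) ⊕ M1 over the first 11 bytes.
byte 0: (de ^ e3) ^ 72 = 3d ^ 72 = 4f
byte 1: (7d ^ af) ^ 65 = d2 ^ 65 = b7
byte 2: (0d ^ c9) ^ 62 = c4 ^ 62 = a6
byte 3: (5f ^ 07) ^ 6f = 58 ^ 6f = 37
byte 4: (c1 ^ 3e) ^ 6f = ff ^ 6f = 90
byte 5: (d9 ^ d1) ^ 74 = 08 ^ 74 = 7c
byte 6: (67 ^ 45) ^ 20 = 22 ^ 20 = 02
byte 7: (f4 ^ 36) ^ 61 = c2 ^ 61 = a3
byte 8: (9a ^ bc) ^ 64 = 26 ^ 64 = 42
byte 9: (1a ^ 1e) ^ 6d = 04 ^ 6d = 69
byte 10: (91 ^ b4) ^ 69 = 25 ^ 69 = 4c

4f b7 a6 37 90 7c 02 a3 42 69 4c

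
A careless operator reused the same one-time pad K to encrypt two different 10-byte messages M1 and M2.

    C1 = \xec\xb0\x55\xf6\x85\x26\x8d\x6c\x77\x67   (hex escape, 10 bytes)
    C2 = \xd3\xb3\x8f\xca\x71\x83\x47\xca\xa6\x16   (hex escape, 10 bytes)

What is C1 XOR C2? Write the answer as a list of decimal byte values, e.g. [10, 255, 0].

C1 ⊕ C2 = (M1 ⊕ K) ⊕ (M2 ⊕ K) = M1 ⊕ M2 — the shared key cancels under XOR.
236 XOR 211 =  63
176 XOR 179 =   3
 85 XOR 143 = 218
246 XOR 202 =  60
133 XOR 113 = 244
 38 XOR 131 = 165
141 XOR  71 = 202
108 XOR 202 = 166
119 XOR 166 = 209
103 XOR  22 = 113

[63, 3, 218, 60, 244, 165, 202, 166, 209, 113]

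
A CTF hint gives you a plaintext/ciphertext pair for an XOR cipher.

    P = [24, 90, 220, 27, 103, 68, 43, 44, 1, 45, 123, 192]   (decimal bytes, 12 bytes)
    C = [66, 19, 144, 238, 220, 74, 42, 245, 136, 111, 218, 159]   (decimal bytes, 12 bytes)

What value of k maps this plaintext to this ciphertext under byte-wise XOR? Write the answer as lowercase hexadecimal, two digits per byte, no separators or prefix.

Since C = P ⊕ k, XORing both sides with P gives k = P ⊕ C.
00011000 ^ 01000010 = 01011010
01011010 ^ 00010011 = 01001001
11011100 ^ 10010000 = 01001100
00011011 ^ 11101110 = 11110101
01100111 ^ 11011100 = 10111011
01000100 ^ 01001010 = 00001110
00101011 ^ 00101010 = 00000001
00101100 ^ 11110101 = 11011001
00000001 ^ 10001000 = 10001001
00101101 ^ 01101111 = 01000010
01111011 ^ 11011010 = 10100001
11000000 ^ 10011111 = 01011111

5a494cf5bb0e01d98942a15f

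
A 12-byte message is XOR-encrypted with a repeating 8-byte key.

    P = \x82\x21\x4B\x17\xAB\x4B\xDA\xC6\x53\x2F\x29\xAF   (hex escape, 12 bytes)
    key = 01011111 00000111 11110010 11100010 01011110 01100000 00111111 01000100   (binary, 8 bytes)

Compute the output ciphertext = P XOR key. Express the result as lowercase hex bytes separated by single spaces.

The 8-byte key repeats, so the effective keystream is 5f 07 f2 e2 5e 60 3f 44 5f 07 f2 e2.
byte 0: 10000010 ⊕ 01011111 = 11011101
byte 1: 00100001 ⊕ 00000111 = 00100110
byte 2: 01001011 ⊕ 11110010 = 10111001
byte 3: 00010111 ⊕ 11100010 = 11110101
byte 4: 10101011 ⊕ 01011110 = 11110101
byte 5: 01001011 ⊕ 01100000 = 00101011
byte 6: 11011010 ⊕ 00111111 = 11100101
byte 7: 11000110 ⊕ 01000100 = 10000010
byte 8: 01010011 ⊕ 01011111 = 00001100
byte 9: 00101111 ⊕ 00000111 = 00101000
byte 10: 00101001 ⊕ 11110010 = 11011011
byte 11: 10101111 ⊕ 11100010 = 01001101

dd 26 b9 f5 f5 2b e5 82 0c 28 db 4d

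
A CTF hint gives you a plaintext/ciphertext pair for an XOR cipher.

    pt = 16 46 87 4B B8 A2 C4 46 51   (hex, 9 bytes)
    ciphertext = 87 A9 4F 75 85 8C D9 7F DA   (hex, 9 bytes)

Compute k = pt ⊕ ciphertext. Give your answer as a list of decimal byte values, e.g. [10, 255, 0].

[145, 239, 200, 62, 61, 46, 29, 57, 139]

Since ciphertext = pt ⊕ k, XORing both sides with pt gives k = pt ⊕ ciphertext.
16 XOR 87 = 91
46 XOR a9 = ef
87 XOR 4f = c8
4b XOR 75 = 3e
b8 XOR 85 = 3d
a2 XOR 8c = 2e
c4 XOR d9 = 1d
46 XOR 7f = 39
51 XOR da = 8b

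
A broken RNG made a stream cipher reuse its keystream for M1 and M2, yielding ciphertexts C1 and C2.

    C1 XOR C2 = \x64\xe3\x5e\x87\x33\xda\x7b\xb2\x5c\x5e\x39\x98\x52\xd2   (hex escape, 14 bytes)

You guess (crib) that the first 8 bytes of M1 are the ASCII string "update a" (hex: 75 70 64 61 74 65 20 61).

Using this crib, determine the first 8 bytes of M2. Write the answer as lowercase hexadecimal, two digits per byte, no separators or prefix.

Since C1 ⊕ C2 = M1 ⊕ M2, XORing with the guessed M1 bytes yields the corresponding M2 bytes: M2 = (C1 ⊕ C2) ⊕ M1.
01100100 ^ 01110101 = 00010001
11100011 ^ 01110000 = 10010011
01011110 ^ 01100100 = 00111010
10000111 ^ 01100001 = 11100110
00110011 ^ 01110100 = 01000111
11011010 ^ 01100101 = 10111111
01111011 ^ 00100000 = 01011011
10110010 ^ 01100001 = 11010011

11933ae647bf5bd3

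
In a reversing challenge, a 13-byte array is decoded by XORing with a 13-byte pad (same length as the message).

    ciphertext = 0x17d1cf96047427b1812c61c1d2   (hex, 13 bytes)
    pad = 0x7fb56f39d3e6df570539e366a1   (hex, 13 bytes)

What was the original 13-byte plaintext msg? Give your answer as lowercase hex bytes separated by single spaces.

 23 ^ 127 = 104
209 ^ 181 = 100
207 ^ 111 = 160
150 ^  57 = 175
  4 ^ 211 = 215
116 ^ 230 = 146
 39 ^ 223 = 248
177 ^  87 = 230
129 ^   5 = 132
 44 ^  57 =  21
 97 ^ 227 = 130
193 ^ 102 = 167
210 ^ 161 = 115

68 64 a0 af d7 92 f8 e6 84 15 82 a7 73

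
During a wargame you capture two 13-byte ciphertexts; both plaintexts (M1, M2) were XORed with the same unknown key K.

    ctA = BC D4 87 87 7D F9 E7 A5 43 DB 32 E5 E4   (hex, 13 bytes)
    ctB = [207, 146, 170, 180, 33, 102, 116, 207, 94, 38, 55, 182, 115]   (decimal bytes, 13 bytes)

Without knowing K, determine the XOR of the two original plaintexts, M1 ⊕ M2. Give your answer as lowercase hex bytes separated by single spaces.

73 46 2d 33 5c 9f 93 6a 1d fd 05 53 97

ctA ⊕ ctB = (M1 ⊕ K) ⊕ (M2 ⊕ K) = M1 ⊕ M2 — the shared key cancels under XOR.
bc ⊕ cf = 73
d4 ⊕ 92 = 46
87 ⊕ aa = 2d
87 ⊕ b4 = 33
7d ⊕ 21 = 5c
f9 ⊕ 66 = 9f
e7 ⊕ 74 = 93
a5 ⊕ cf = 6a
43 ⊕ 5e = 1d
db ⊕ 26 = fd
32 ⊕ 37 = 05
e5 ⊕ b6 = 53
e4 ⊕ 73 = 97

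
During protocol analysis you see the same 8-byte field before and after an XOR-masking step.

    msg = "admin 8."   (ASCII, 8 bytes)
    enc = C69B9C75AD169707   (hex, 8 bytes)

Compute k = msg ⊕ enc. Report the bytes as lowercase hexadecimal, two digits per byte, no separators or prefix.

a7fff11cc336af29

Since enc = msg ⊕ k, XORing both sides with msg gives k = msg ⊕ enc.
byte 0:  97 XOR 198 = 167
byte 1: 100 XOR 155 = 255
byte 2: 109 XOR 156 = 241
byte 3: 105 XOR 117 =  28
byte 4: 110 XOR 173 = 195
byte 5:  32 XOR  22 =  54
byte 6:  56 XOR 151 = 175
byte 7:  46 XOR   7 =  41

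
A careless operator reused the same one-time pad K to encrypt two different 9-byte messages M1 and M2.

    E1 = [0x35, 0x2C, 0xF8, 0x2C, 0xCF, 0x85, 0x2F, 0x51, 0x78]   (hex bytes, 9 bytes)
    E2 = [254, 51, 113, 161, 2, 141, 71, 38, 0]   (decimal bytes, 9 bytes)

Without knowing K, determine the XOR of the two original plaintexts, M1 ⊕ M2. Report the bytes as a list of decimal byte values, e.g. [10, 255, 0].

E1 ⊕ E2 = (M1 ⊕ K) ⊕ (M2 ⊕ K) = M1 ⊕ M2 — the shared key cancels under XOR.
35 ^ fe = cb
2c ^ 33 = 1f
f8 ^ 71 = 89
2c ^ a1 = 8d
cf ^ 02 = cd
85 ^ 8d = 08
2f ^ 47 = 68
51 ^ 26 = 77
78 ^ 00 = 78

[203, 31, 137, 141, 205, 8, 104, 119, 120]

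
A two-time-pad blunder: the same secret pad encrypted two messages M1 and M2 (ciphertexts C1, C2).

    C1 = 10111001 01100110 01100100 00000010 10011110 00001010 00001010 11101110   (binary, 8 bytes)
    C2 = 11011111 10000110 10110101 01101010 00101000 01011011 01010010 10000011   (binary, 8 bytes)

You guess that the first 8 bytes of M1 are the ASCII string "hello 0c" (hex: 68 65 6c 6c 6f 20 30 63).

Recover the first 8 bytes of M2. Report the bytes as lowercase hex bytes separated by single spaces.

0e 85 bd 04 d9 71 68 0e

First, C1 ⊕ C2 = (M1 ⊕ K) ⊕ (M2 ⊕ K) = M1 ⊕ M2, so the key drops out. Then M2 = (M1 ⊕ M2) ⊕ M1 over the first 8 bytes.
byte 0: (b9 XOR df) XOR 68 = 66 XOR 68 = 0e
byte 1: (66 XOR 86) XOR 65 = e0 XOR 65 = 85
byte 2: (64 XOR b5) XOR 6c = d1 XOR 6c = bd
byte 3: (02 XOR 6a) XOR 6c = 68 XOR 6c = 04
byte 4: (9e XOR 28) XOR 6f = b6 XOR 6f = d9
byte 5: (0a XOR 5b) XOR 20 = 51 XOR 20 = 71
byte 6: (0a XOR 52) XOR 30 = 58 XOR 30 = 68
byte 7: (ee XOR 83) XOR 63 = 6d XOR 63 = 0e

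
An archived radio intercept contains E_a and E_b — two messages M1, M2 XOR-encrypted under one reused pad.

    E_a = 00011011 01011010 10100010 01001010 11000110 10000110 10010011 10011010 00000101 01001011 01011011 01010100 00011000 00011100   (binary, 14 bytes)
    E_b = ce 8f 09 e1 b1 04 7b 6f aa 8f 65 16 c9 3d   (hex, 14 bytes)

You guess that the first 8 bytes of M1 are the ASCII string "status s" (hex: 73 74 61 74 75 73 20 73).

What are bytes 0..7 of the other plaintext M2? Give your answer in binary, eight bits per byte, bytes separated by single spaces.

10100110 10100001 11001010 11011111 00000010 11110001 11001000 10000110

First, E_a ⊕ E_b = (M1 ⊕ K) ⊕ (M2 ⊕ K) = M1 ⊕ M2, so the key drops out. Then M2 = (M1 ⊕ M2) ⊕ M1 over the first 8 bytes.
byte 0: (1b XOR ce) XOR 73 = d5 XOR 73 = a6
byte 1: (5a XOR 8f) XOR 74 = d5 XOR 74 = a1
byte 2: (a2 XOR 09) XOR 61 = ab XOR 61 = ca
byte 3: (4a XOR e1) XOR 74 = ab XOR 74 = df
byte 4: (c6 XOR b1) XOR 75 = 77 XOR 75 = 02
byte 5: (86 XOR 04) XOR 73 = 82 XOR 73 = f1
byte 6: (93 XOR 7b) XOR 20 = e8 XOR 20 = c8
byte 7: (9a XOR 6f) XOR 73 = f5 XOR 73 = 86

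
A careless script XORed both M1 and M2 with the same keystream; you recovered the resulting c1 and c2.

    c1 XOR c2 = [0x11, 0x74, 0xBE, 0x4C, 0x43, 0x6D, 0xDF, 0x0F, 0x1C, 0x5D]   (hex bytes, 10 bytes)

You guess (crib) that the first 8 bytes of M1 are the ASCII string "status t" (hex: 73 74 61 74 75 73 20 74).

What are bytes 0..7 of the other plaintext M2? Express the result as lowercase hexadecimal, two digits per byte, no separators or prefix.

Since c1 ⊕ c2 = M1 ⊕ M2, XORing with the guessed M1 bytes yields the corresponding M2 bytes: M2 = (c1 ⊕ c2) ⊕ M1.
byte 0:  17 xor 115 =  98
byte 1: 116 xor 116 =   0
byte 2: 190 xor  97 = 223
byte 3:  76 xor 116 =  56
byte 4:  67 xor 117 =  54
byte 5: 109 xor 115 =  30
byte 6: 223 xor  32 = 255
byte 7:  15 xor 116 = 123

6200df38361eff7b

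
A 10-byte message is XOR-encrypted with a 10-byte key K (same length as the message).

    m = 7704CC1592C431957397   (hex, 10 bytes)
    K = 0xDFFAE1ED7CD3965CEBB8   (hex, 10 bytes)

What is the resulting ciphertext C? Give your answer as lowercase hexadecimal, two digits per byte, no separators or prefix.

a8fe2df8ee17a7c9982f

byte 0: 77 ⊕ df = a8
byte 1: 04 ⊕ fa = fe
byte 2: cc ⊕ e1 = 2d
byte 3: 15 ⊕ ed = f8
byte 4: 92 ⊕ 7c = ee
byte 5: c4 ⊕ d3 = 17
byte 6: 31 ⊕ 96 = a7
byte 7: 95 ⊕ 5c = c9
byte 8: 73 ⊕ eb = 98
byte 9: 97 ⊕ b8 = 2f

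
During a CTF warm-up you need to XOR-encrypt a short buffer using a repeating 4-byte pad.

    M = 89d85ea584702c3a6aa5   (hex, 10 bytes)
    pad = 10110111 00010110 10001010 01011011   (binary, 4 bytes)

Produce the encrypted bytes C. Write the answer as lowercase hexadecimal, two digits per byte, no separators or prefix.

3eced4fe3366a661ddb3

The 4-byte key repeats, so the effective keystream is b7 16 8a 5b b7 16 8a 5b b7 16.
byte 0: 10001001 XOR 10110111 = 00111110
byte 1: 11011000 XOR 00010110 = 11001110
byte 2: 01011110 XOR 10001010 = 11010100
byte 3: 10100101 XOR 01011011 = 11111110
byte 4: 10000100 XOR 10110111 = 00110011
byte 5: 01110000 XOR 00010110 = 01100110
byte 6: 00101100 XOR 10001010 = 10100110
byte 7: 00111010 XOR 01011011 = 01100001
byte 8: 01101010 XOR 10110111 = 11011101
byte 9: 10100101 XOR 00010110 = 10110011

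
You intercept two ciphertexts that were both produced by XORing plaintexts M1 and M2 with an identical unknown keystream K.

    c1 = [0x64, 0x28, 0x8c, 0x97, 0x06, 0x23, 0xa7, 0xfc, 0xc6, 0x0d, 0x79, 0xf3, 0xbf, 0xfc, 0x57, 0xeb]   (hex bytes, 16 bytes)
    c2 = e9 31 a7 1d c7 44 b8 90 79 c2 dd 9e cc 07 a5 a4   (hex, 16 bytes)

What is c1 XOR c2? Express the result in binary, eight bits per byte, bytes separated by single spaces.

10001101 00011001 00101011 10001010 11000001 01100111 00011111 01101100 10111111 11001111 10100100 01101101 01110011 11111011 11110010 01001111

c1 ⊕ c2 = (M1 ⊕ K) ⊕ (M2 ⊕ K) = M1 ⊕ M2 — the shared key cancels under XOR.
byte 0: 64 xor e9 = 8d
byte 1: 28 xor 31 = 19
byte 2: 8c xor a7 = 2b
byte 3: 97 xor 1d = 8a
byte 4: 06 xor c7 = c1
byte 5: 23 xor 44 = 67
byte 6: a7 xor b8 = 1f
byte 7: fc xor 90 = 6c
byte 8: c6 xor 79 = bf
byte 9: 0d xor c2 = cf
byte 10: 79 xor dd = a4
byte 11: f3 xor 9e = 6d
byte 12: bf xor cc = 73
byte 13: fc xor 07 = fb
byte 14: 57 xor a5 = f2
byte 15: eb xor a4 = 4f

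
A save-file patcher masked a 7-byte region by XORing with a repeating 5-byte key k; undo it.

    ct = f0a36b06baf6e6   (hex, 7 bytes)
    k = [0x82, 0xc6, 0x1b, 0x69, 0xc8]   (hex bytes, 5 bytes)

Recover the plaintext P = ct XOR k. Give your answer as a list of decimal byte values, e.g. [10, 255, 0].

[114, 101, 112, 111, 114, 116, 32]

The 5-byte key repeats, so the effective keystream is 82 c6 1b 69 c8 82 c6.
byte 0: 11110000 XOR 10000010 = 01110010
byte 1: 10100011 XOR 11000110 = 01100101
byte 2: 01101011 XOR 00011011 = 01110000
byte 3: 00000110 XOR 01101001 = 01101111
byte 4: 10111010 XOR 11001000 = 01110010
byte 5: 11110110 XOR 10000010 = 01110100
byte 6: 11100110 XOR 11000110 = 00100000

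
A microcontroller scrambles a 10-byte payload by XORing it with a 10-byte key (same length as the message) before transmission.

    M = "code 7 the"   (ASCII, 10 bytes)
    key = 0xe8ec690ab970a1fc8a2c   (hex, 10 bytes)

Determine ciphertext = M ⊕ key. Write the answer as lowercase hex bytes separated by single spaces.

XOR is its own inverse, so applying the key byte-wise gives the result directly.
63 ⊕ e8 = 8b
6f ⊕ ec = 83
64 ⊕ 69 = 0d
65 ⊕ 0a = 6f
20 ⊕ b9 = 99
37 ⊕ 70 = 47
20 ⊕ a1 = 81
74 ⊕ fc = 88
68 ⊕ 8a = e2
65 ⊕ 2c = 49

8b 83 0d 6f 99 47 81 88 e2 49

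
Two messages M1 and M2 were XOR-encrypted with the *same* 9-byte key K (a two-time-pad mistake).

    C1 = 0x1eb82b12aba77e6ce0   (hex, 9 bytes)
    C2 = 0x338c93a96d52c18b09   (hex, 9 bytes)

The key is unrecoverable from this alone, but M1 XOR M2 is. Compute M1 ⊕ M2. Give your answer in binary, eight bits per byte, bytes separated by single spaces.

00101101 00110100 10111000 10111011 11000110 11110101 10111111 11100111 11101001

C1 ⊕ C2 = (M1 ⊕ K) ⊕ (M2 ⊕ K) = M1 ⊕ M2 — the shared key cancels under XOR.
1e ⊕ 33 = 2d
b8 ⊕ 8c = 34
2b ⊕ 93 = b8
12 ⊕ a9 = bb
ab ⊕ 6d = c6
a7 ⊕ 52 = f5
7e ⊕ c1 = bf
6c ⊕ 8b = e7
e0 ⊕ 09 = e9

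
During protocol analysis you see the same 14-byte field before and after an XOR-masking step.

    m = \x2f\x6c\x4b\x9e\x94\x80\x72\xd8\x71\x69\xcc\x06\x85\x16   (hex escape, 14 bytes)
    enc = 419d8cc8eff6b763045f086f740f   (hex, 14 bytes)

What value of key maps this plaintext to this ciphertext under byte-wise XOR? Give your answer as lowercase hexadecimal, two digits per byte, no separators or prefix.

6ef1c7567b76c5bb7536c469f119

Since enc = m ⊕ key, XORing both sides with m gives key = m ⊕ enc.
2f ⊕ 41 = 6e
6c ⊕ 9d = f1
4b ⊕ 8c = c7
9e ⊕ c8 = 56
94 ⊕ ef = 7b
80 ⊕ f6 = 76
72 ⊕ b7 = c5
d8 ⊕ 63 = bb
71 ⊕ 04 = 75
69 ⊕ 5f = 36
cc ⊕ 08 = c4
06 ⊕ 6f = 69
85 ⊕ 74 = f1
16 ⊕ 0f = 19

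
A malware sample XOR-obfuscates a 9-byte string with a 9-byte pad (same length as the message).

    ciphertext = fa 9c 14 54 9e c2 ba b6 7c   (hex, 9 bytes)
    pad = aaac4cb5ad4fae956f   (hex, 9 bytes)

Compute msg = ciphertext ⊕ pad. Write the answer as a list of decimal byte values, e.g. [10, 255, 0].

byte 0: fa xor aa = 50
byte 1: 9c xor ac = 30
byte 2: 14 xor 4c = 58
byte 3: 54 xor b5 = e1
byte 4: 9e xor ad = 33
byte 5: c2 xor 4f = 8d
byte 6: ba xor ae = 14
byte 7: b6 xor 95 = 23
byte 8: 7c xor 6f = 13

[80, 48, 88, 225, 51, 141, 20, 35, 19]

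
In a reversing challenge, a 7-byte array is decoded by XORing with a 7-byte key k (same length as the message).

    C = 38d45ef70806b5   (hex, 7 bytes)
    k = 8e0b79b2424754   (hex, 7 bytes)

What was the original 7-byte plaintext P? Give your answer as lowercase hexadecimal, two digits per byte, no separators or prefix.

b6df27454a41e1

byte 0: 38 XOR 8e = b6
byte 1: d4 XOR 0b = df
byte 2: 5e XOR 79 = 27
byte 3: f7 XOR b2 = 45
byte 4: 08 XOR 42 = 4a
byte 5: 06 XOR 47 = 41
byte 6: b5 XOR 54 = e1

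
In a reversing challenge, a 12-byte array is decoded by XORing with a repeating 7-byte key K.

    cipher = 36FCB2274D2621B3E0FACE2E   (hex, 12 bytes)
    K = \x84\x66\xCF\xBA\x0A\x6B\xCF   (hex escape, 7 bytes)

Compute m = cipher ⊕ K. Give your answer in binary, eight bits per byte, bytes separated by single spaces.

10110010 10011010 01111101 10011101 01000111 01001101 11101110 00110111 10000110 00110101 01110100 00100100

The 7-byte key repeats, so the effective keystream is 84 66 cf ba 0a 6b cf 84 66 cf ba 0a.
byte 0: 36 ⊕ 84 = b2
byte 1: fc ⊕ 66 = 9a
byte 2: b2 ⊕ cf = 7d
byte 3: 27 ⊕ ba = 9d
byte 4: 4d ⊕ 0a = 47
byte 5: 26 ⊕ 6b = 4d
byte 6: 21 ⊕ cf = ee
byte 7: b3 ⊕ 84 = 37
byte 8: e0 ⊕ 66 = 86
byte 9: fa ⊕ cf = 35
byte 10: ce ⊕ ba = 74
byte 11: 2e ⊕ 0a = 24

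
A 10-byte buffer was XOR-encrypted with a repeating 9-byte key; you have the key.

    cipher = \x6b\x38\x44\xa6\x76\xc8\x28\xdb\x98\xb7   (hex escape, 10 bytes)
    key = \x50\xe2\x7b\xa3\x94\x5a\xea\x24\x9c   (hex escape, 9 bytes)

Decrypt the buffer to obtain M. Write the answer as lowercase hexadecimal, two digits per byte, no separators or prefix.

3bda3f05e292c2ff04e7

The 9-byte key repeats, so the effective keystream is 50 e2 7b a3 94 5a ea 24 9c 50.
byte 0: 107 xor  80 =  59
byte 1:  56 xor 226 = 218
byte 2:  68 xor 123 =  63
byte 3: 166 xor 163 =   5
byte 4: 118 xor 148 = 226
byte 5: 200 xor  90 = 146
byte 6:  40 xor 234 = 194
byte 7: 219 xor  36 = 255
byte 8: 152 xor 156 =   4
byte 9: 183 xor  80 = 231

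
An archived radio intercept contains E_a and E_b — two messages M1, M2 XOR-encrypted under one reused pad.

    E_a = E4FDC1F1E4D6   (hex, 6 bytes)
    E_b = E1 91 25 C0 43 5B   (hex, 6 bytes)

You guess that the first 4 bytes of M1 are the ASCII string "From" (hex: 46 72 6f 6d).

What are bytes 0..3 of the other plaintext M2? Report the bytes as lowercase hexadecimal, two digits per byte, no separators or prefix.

First, E_a ⊕ E_b = (M1 ⊕ K) ⊕ (M2 ⊕ K) = M1 ⊕ M2, so the key drops out. Then M2 = (M1 ⊕ M2) ⊕ M1 over the first 4 bytes.
byte 0: (e4 xor e1) xor 46 = 05 xor 46 = 43
byte 1: (fd xor 91) xor 72 = 6c xor 72 = 1e
byte 2: (c1 xor 25) xor 6f = e4 xor 6f = 8b
byte 3: (f1 xor c0) xor 6d = 31 xor 6d = 5c

431e8b5c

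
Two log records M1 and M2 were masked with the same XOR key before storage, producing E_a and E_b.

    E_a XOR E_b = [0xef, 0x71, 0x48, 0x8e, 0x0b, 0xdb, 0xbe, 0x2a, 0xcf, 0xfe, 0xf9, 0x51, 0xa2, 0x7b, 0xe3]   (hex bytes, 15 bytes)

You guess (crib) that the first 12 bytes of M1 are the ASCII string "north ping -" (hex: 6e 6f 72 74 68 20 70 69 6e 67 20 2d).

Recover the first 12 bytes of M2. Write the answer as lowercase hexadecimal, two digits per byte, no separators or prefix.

811e3afa63fbce43a199d97c

Since E_a ⊕ E_b = M1 ⊕ M2, XORing with the guessed M1 bytes yields the corresponding M2 bytes: M2 = (E_a ⊕ E_b) ⊕ M1.
239 XOR 110 = 129
113 XOR 111 =  30
 72 XOR 114 =  58
142 XOR 116 = 250
 11 XOR 104 =  99
219 XOR  32 = 251
190 XOR 112 = 206
 42 XOR 105 =  67
207 XOR 110 = 161
254 XOR 103 = 153
249 XOR  32 = 217
 81 XOR  45 = 124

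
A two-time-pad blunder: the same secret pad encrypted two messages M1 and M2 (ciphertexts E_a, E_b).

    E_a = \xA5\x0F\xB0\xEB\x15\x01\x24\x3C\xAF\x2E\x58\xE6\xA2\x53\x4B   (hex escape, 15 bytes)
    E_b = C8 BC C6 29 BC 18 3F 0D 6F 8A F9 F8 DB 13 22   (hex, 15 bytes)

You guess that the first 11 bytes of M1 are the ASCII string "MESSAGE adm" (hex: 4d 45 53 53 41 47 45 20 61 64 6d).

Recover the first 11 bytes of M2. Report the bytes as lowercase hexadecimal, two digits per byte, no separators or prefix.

First, E_a ⊕ E_b = (M1 ⊕ K) ⊕ (M2 ⊕ K) = M1 ⊕ M2, so the key drops out. Then M2 = (M1 ⊕ M2) ⊕ M1 over the first 11 bytes.
byte 0: (a5 XOR c8) XOR 4d = 6d XOR 4d = 20
byte 1: (0f XOR bc) XOR 45 = b3 XOR 45 = f6
byte 2: (b0 XOR c6) XOR 53 = 76 XOR 53 = 25
byte 3: (eb XOR 29) XOR 53 = c2 XOR 53 = 91
byte 4: (15 XOR bc) XOR 41 = a9 XOR 41 = e8
byte 5: (01 XOR 18) XOR 47 = 19 XOR 47 = 5e
byte 6: (24 XOR 3f) XOR 45 = 1b XOR 45 = 5e
byte 7: (3c XOR 0d) XOR 20 = 31 XOR 20 = 11
byte 8: (af XOR 6f) XOR 61 = c0 XOR 61 = a1
byte 9: (2e XOR 8a) XOR 64 = a4 XOR 64 = c0
byte 10: (58 XOR f9) XOR 6d = a1 XOR 6d = cc

20f62591e85e5e11a1c0cc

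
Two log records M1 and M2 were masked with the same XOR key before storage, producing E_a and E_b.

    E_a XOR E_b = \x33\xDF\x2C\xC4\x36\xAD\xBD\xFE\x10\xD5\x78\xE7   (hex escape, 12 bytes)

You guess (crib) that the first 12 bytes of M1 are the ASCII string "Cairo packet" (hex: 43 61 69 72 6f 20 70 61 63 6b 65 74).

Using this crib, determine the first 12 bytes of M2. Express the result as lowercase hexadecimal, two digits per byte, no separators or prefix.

Since E_a ⊕ E_b = M1 ⊕ M2, XORing with the guessed M1 bytes yields the corresponding M2 bytes: M2 = (E_a ⊕ E_b) ⊕ M1.
00110011 ^ 01000011 = 01110000
11011111 ^ 01100001 = 10111110
00101100 ^ 01101001 = 01000101
11000100 ^ 01110010 = 10110110
00110110 ^ 01101111 = 01011001
10101101 ^ 00100000 = 10001101
10111101 ^ 01110000 = 11001101
11111110 ^ 01100001 = 10011111
00010000 ^ 01100011 = 01110011
11010101 ^ 01101011 = 10111110
01111000 ^ 01100101 = 00011101
11100111 ^ 01110100 = 10010011

70be45b6598dcd9f73be1d93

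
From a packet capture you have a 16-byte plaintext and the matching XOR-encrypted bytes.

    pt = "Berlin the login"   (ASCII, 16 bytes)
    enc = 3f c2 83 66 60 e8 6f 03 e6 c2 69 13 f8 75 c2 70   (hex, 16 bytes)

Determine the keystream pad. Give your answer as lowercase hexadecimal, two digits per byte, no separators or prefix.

7da7f10a09864f778ea7497f9712ab1e

Since enc = pt ⊕ pad, XORing both sides with pt gives pad = pt ⊕ enc.
byte 0: 42 xor 3f = 7d
byte 1: 65 xor c2 = a7
byte 2: 72 xor 83 = f1
byte 3: 6c xor 66 = 0a
byte 4: 69 xor 60 = 09
byte 5: 6e xor e8 = 86
byte 6: 20 xor 6f = 4f
byte 7: 74 xor 03 = 77
byte 8: 68 xor e6 = 8e
byte 9: 65 xor c2 = a7
byte 10: 20 xor 69 = 49
byte 11: 6c xor 13 = 7f
byte 12: 6f xor f8 = 97
byte 13: 67 xor 75 = 12
byte 14: 69 xor c2 = ab
byte 15: 6e xor 70 = 1e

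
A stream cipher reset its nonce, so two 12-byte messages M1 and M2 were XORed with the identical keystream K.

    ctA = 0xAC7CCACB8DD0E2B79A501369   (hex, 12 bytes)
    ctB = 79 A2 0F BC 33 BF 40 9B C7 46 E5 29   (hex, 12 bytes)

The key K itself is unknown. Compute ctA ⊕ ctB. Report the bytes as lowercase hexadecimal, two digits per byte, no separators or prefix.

ctA ⊕ ctB = (M1 ⊕ K) ⊕ (M2 ⊕ K) = M1 ⊕ M2 — the shared key cancels under XOR.
ac ⊕ 79 = d5
7c ⊕ a2 = de
ca ⊕ 0f = c5
cb ⊕ bc = 77
8d ⊕ 33 = be
d0 ⊕ bf = 6f
e2 ⊕ 40 = a2
b7 ⊕ 9b = 2c
9a ⊕ c7 = 5d
50 ⊕ 46 = 16
13 ⊕ e5 = f6
69 ⊕ 29 = 40

d5dec577be6fa22c5d16f640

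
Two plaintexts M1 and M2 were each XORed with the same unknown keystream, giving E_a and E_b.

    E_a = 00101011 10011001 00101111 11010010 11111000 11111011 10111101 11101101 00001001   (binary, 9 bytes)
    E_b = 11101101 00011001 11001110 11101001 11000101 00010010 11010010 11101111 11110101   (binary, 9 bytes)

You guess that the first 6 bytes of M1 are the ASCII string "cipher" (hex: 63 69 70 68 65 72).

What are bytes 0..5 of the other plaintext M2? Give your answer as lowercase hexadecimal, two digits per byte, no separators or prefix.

First, E_a ⊕ E_b = (M1 ⊕ K) ⊕ (M2 ⊕ K) = M1 ⊕ M2, so the key drops out. Then M2 = (M1 ⊕ M2) ⊕ M1 over the first 6 bytes.
byte 0: (2b XOR ed) XOR 63 = c6 XOR 63 = a5
byte 1: (99 XOR 19) XOR 69 = 80 XOR 69 = e9
byte 2: (2f XOR ce) XOR 70 = e1 XOR 70 = 91
byte 3: (d2 XOR e9) XOR 68 = 3b XOR 68 = 53
byte 4: (f8 XOR c5) XOR 65 = 3d XOR 65 = 58
byte 5: (fb XOR 12) XOR 72 = e9 XOR 72 = 9b

a5e99153589b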